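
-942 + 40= -902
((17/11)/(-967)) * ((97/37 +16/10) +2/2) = -16422/1967845 = -0.01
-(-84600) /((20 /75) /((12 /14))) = 271928.57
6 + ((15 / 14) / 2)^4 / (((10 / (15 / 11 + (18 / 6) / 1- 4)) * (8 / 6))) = 81164967/13522432 = 6.00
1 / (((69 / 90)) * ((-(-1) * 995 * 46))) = 3/105271 = 0.00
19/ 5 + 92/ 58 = 781/145 = 5.39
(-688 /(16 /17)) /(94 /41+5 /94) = -2817274/9041 = -311.61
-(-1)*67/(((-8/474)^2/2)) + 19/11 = 41396705/88 = 470417.10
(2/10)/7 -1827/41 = -44.53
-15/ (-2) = 15/2 = 7.50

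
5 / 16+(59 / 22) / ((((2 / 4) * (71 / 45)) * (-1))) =-38575/12496 = -3.09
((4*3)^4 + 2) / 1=20738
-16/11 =-1.45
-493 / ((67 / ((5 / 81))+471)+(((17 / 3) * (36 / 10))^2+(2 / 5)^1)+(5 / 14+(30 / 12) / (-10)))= -345100/1381147 = -0.25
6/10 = 3/5 = 0.60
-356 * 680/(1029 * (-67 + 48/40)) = 1210400/338541 = 3.58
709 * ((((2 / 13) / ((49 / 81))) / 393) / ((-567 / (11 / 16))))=-7799/14019096 = 0.00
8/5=1.60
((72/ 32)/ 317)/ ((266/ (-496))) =-558/42161 = -0.01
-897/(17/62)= -55614/17 = -3271.41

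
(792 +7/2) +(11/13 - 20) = 20185/26 = 776.35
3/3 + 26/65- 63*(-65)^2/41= -1330588/205 = -6490.67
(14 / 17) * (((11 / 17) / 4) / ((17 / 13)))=1001/9826 = 0.10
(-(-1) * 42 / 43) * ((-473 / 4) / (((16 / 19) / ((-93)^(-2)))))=-1463/92256 = -0.02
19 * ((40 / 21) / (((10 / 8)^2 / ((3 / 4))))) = 608/35 = 17.37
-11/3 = -3.67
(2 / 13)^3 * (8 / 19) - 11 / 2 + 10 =375815/83486 = 4.50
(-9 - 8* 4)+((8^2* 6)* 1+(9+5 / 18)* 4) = 3421/9 = 380.11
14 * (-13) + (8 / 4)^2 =-178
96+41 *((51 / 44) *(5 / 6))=11933/88 = 135.60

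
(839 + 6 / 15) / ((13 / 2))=8394/65 = 129.14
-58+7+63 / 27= -48.67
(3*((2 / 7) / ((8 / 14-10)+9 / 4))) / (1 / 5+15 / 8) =-320/5561 = -0.06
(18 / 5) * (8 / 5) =144/25 = 5.76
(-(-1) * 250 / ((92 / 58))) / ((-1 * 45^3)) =-29/16767 = 0.00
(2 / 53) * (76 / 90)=76/2385 = 0.03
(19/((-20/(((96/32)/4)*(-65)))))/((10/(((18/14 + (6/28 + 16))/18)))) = 4.50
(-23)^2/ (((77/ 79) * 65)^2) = 3301489/25050025 = 0.13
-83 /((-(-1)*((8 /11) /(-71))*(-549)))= -64823/4392 = -14.76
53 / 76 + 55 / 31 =5823/2356 = 2.47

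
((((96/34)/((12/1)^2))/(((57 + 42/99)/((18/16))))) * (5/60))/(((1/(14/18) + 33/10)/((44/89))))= 847/245426756 = 0.00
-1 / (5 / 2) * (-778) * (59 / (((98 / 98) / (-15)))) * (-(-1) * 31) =-8537772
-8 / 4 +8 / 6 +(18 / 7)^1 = 40/21 = 1.90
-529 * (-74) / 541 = 39146/541 = 72.36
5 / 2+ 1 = 7/2 = 3.50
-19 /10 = -1.90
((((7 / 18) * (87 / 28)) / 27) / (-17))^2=841/121352256 = 0.00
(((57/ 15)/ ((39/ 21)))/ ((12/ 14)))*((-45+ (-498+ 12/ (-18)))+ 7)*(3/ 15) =-149891/585 = -256.22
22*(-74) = -1628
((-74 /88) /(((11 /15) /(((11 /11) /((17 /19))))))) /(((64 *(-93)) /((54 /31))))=94905/253027456 = 0.00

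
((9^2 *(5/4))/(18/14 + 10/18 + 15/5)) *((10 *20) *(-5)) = -1275750/61 = -20913.93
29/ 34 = 0.85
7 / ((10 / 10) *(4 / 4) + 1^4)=7/2 = 3.50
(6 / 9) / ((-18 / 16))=-16/27 = -0.59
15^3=3375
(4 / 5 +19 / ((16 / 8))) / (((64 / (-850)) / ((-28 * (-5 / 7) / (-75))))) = 36.48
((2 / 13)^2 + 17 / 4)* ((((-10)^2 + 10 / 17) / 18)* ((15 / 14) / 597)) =1372275/32016712 = 0.04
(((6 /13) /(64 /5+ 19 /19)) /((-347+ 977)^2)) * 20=2/1186731 = 0.00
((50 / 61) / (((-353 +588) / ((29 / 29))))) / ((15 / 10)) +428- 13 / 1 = 3569435/8601 = 415.00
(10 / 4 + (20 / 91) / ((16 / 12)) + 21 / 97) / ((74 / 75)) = 3815025/1306396 = 2.92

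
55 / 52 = 1.06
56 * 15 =840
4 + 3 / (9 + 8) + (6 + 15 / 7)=1466/119 = 12.32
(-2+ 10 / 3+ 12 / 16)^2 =625/144 = 4.34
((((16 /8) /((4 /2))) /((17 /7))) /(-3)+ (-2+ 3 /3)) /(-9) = 58/459 = 0.13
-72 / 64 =-9/8 = -1.12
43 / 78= 0.55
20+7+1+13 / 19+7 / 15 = 8308/285 = 29.15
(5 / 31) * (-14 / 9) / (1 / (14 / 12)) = -245/837 = -0.29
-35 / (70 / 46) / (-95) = 23/95 = 0.24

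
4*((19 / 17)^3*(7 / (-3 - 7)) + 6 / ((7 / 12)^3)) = 985822762/8425795 = 117.00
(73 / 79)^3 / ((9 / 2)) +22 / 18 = 6201463/4437351 = 1.40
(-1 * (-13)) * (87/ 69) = 377/23 = 16.39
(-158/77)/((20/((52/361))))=-2054/138985 = -0.01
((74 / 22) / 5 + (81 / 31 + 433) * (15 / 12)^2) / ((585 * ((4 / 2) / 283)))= 328746101/1994850 = 164.80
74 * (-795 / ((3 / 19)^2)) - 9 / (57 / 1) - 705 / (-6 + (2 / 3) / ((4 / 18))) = -134491604/57 = -2359501.82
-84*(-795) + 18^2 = 67104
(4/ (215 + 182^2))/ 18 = 2/300051 = 0.00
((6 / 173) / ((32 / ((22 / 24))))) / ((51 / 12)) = 11/47056 = 0.00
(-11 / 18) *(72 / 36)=-11/9 = -1.22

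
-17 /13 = -1.31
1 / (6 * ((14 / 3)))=1/28 = 0.04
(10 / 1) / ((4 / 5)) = 25/2 = 12.50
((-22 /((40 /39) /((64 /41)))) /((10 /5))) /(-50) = 1716/5125 = 0.33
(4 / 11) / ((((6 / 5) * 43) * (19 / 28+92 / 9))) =840/1299331 = 0.00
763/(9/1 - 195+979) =763/793 = 0.96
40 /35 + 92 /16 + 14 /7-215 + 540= 9349/28 = 333.89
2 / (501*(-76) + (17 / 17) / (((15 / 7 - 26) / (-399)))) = -334/6355899 = 0.00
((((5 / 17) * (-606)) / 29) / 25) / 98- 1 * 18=-2174433/120785 = -18.00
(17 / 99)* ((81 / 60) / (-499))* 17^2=-14739/109780 = -0.13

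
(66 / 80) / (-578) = -33/23120 = 0.00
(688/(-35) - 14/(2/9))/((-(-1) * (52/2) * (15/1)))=-2893/13650 = -0.21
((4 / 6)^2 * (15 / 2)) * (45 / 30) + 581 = 586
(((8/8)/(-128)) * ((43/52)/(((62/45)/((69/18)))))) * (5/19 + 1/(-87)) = -4945/1093184 = 0.00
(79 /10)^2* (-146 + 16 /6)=-268363/30 = -8945.43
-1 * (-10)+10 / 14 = 75/7 = 10.71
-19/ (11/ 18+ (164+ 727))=-342/16049 = -0.02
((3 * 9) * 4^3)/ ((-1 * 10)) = -864/5 = -172.80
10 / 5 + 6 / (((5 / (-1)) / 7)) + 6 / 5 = -5.20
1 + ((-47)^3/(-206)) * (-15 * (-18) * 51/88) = 714830419/9064 = 78864.79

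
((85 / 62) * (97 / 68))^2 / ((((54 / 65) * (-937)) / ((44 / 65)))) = -2587475/777994848 = 0.00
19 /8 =2.38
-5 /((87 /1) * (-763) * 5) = 1/66381 = 0.00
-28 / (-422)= 14/211 = 0.07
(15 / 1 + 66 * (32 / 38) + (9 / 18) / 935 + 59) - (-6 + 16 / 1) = 4248659/35530 = 119.58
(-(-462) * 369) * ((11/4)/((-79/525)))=-492255225/158 = -3115539.40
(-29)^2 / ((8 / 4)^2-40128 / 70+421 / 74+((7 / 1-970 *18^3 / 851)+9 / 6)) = -25049185/214529099 = -0.12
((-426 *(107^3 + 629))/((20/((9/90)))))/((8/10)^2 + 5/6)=-391602204/221 = -1771955.67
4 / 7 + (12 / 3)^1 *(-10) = -39.43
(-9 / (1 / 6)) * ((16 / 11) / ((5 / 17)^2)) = -249696/275 = -907.99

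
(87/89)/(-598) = -87/53222 = 0.00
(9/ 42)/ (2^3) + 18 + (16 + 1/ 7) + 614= 72595/112 = 648.17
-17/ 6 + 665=3973/6 = 662.17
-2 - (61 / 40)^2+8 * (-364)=-4666121/1600 = -2916.33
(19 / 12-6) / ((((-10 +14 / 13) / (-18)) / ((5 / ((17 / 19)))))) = -196365/3944 = -49.79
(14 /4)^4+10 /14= 16887/112 = 150.78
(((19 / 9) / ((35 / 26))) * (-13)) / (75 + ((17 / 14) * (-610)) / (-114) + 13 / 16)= -1952288/7882005 = -0.25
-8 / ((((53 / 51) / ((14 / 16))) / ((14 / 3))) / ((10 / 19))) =-16660/1007 = -16.54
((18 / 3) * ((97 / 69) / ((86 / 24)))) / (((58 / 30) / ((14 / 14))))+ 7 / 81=3029287/2323161 = 1.30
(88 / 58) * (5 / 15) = 44/87 = 0.51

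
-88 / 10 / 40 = -11/50 = -0.22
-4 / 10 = -2/5 = -0.40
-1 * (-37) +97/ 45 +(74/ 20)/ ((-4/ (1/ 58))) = 163447/4176 = 39.14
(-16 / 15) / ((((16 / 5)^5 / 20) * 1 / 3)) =-3125/16384 = -0.19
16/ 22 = 8/11 = 0.73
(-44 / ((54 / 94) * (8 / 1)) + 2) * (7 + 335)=-7771/3 = -2590.33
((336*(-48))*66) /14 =-76032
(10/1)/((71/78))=780/71 = 10.99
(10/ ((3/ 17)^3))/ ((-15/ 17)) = -167042/81 = -2062.25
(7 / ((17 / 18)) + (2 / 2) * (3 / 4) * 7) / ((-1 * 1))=-861/68 = -12.66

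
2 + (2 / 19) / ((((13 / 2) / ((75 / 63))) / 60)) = 5458/1729 = 3.16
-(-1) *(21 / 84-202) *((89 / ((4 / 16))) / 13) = -71823/13 = -5524.85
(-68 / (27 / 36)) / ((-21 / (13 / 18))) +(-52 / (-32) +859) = 3917939/4536 = 863.74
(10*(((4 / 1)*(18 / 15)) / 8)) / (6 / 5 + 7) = 30/41 = 0.73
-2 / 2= -1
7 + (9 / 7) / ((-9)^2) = 442/63 = 7.02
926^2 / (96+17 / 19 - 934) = -16292044/15905 = -1024.33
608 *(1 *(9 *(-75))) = -410400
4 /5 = 0.80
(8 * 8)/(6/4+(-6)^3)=-128/429 = -0.30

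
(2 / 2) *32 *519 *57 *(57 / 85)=53959392/85 = 634816.38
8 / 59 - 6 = -346/59 = -5.86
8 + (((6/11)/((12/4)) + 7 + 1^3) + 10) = 288/11 = 26.18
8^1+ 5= 13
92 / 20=4.60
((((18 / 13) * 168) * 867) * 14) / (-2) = -18352656/13 = -1411742.77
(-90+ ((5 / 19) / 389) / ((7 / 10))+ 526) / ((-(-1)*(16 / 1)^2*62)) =11278691/410584832 = 0.03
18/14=9/7 = 1.29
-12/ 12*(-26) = 26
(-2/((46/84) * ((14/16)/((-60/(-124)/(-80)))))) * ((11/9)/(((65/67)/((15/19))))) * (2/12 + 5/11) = 2747/176111 = 0.02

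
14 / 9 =1.56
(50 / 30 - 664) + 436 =-679/3 = -226.33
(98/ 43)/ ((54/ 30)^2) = 0.70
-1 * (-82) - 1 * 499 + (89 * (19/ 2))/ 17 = -12487/34 = -367.26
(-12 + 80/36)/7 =-88/63 = -1.40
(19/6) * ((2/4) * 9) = 57/4 = 14.25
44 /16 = 11/4 = 2.75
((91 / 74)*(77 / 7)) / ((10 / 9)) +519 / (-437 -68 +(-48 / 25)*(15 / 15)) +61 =72.15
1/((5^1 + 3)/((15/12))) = 5/32 = 0.16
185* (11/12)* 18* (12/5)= 7326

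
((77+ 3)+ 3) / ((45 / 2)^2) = 332/2025 = 0.16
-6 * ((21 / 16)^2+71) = -55851/128 = -436.34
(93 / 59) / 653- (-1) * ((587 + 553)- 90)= 40453443/38527 = 1050.00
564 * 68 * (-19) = -728688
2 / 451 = 2/451 = 0.00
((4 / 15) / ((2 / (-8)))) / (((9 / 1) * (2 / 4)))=-32/135 = -0.24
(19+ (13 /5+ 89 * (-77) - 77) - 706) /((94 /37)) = -704332/235 = -2997.16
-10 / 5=-2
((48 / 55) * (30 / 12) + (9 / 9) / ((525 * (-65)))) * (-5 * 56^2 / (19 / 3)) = -366907072/67925 = -5401.65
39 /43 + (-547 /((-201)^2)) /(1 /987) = -7213196/579081 = -12.46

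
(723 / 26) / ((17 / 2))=723/221 = 3.27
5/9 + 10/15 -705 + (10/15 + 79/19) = -119521/171 = -698.95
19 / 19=1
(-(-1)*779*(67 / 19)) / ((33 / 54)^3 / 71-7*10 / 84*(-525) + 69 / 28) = 194199768/31103599 = 6.24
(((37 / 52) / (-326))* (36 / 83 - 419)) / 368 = 1285417/517781888 = 0.00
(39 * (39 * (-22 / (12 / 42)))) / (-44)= 10647/4 = 2661.75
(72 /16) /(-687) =-3/458 = -0.01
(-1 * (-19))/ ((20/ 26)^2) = 3211/100 = 32.11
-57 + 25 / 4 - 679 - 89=-818.75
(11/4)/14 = 11/56 = 0.20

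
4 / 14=2/7 = 0.29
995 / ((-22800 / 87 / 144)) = -51939/95 = -546.73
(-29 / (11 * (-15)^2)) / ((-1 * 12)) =29/29700 = 0.00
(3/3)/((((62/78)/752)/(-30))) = -879840/31 = -28381.94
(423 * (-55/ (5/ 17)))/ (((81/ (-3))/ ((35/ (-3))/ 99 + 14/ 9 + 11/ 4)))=3975025/324 = 12268.60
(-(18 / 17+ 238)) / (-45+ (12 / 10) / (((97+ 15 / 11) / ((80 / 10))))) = 10993120/2064837 = 5.32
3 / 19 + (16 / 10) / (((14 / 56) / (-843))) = -512529/95 = -5395.04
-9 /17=-0.53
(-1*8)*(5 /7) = -40/7 = -5.71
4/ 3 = 1.33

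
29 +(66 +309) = 404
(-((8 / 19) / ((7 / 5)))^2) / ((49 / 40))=-64000/866761 = -0.07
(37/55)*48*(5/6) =296/11 = 26.91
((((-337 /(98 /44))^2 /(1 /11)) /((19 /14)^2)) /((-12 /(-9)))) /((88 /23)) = 948187581/35378 = 26801.62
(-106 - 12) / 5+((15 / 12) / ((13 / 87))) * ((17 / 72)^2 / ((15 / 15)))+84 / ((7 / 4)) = 11171957/449280 = 24.87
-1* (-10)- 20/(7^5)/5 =168066/16807 = 10.00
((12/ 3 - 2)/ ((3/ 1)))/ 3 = 2/9 = 0.22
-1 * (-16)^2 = -256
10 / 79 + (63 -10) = 4197/79 = 53.13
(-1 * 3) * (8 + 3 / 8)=-25.12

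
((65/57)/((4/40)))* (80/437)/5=10400/24909 = 0.42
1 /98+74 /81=7333/7938 = 0.92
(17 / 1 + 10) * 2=54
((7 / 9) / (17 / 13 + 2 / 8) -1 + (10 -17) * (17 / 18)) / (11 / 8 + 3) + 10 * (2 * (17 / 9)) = 36.15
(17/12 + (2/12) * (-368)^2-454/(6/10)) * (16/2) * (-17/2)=-4450345/3 = -1483448.33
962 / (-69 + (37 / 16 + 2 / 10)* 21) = -76960/1299 = -59.25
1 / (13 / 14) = 14/13 = 1.08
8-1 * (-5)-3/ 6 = 25/2 = 12.50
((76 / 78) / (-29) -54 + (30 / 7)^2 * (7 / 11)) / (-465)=3687724/40495455 = 0.09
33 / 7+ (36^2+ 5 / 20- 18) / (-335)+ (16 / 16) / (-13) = 100197/121940 = 0.82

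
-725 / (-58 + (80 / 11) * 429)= -725/3062 = -0.24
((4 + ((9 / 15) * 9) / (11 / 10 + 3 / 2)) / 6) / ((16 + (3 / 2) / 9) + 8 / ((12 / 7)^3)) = 2844/49855 = 0.06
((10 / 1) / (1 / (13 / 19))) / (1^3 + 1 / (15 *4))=7800/1159 = 6.73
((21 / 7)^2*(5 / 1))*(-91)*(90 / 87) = -122850/29 = -4236.21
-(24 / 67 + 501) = -33591/67 = -501.36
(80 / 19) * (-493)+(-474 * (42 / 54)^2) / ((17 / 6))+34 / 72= -8436191/3876 = -2176.52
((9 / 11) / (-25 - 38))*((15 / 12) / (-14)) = 5/4312 = 0.00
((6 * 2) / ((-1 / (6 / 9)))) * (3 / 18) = -4/3 = -1.33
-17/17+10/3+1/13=94/39 = 2.41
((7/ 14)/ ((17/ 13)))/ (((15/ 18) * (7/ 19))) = 741/595 = 1.25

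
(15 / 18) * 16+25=115/3 = 38.33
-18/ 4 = -9/2 = -4.50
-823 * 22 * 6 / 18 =-6035.33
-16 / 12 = -4/3 = -1.33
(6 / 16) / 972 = 1/2592 = 0.00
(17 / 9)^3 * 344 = 1690072/729 = 2318.34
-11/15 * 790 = -1738/3 = -579.33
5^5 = 3125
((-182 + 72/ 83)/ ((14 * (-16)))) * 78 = 63.07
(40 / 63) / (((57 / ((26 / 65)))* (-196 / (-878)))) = 3512/175959 = 0.02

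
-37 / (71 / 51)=-1887/71 = -26.58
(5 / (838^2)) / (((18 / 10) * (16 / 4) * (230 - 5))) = 1/227527056 = 0.00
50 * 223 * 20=223000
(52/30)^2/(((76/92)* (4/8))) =31096/4275 = 7.27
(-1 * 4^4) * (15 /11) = -3840/11 = -349.09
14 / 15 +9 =149/15 = 9.93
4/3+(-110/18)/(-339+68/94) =193373/143091 = 1.35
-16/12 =-4/3 = -1.33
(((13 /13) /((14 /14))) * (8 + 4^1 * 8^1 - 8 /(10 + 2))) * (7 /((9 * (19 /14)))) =11564/513 = 22.54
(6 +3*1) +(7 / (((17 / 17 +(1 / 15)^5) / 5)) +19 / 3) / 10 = 299194039/22781280 = 13.13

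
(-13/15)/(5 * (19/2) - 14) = -0.03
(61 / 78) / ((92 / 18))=183/1196 = 0.15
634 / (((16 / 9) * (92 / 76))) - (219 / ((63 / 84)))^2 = -15634369/184 = -84969.40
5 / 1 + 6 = 11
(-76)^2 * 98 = 566048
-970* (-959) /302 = 465115/151 = 3080.23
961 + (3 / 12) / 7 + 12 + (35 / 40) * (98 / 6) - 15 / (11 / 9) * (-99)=369991/168 = 2202.33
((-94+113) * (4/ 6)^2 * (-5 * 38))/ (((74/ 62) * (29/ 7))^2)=-679965160/10361961 = -65.62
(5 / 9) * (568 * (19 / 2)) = 26980/9 = 2997.78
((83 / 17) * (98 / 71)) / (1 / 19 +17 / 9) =8379/2414 = 3.47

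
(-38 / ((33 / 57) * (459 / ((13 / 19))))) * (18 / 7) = -988/3927 = -0.25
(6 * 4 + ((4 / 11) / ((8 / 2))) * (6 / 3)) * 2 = 532/11 = 48.36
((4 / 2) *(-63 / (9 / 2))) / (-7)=4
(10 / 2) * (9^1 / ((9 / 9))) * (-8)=-360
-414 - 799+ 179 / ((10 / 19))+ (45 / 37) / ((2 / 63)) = -154399/185 = -834.59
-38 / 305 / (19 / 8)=-0.05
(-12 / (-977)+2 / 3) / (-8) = -995/11724 = -0.08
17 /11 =1.55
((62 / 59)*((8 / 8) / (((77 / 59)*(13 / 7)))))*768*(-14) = -666624/143 = -4661.71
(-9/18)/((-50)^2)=-1/5000 = 0.00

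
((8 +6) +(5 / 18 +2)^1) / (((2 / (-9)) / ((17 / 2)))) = -4981/8 = -622.62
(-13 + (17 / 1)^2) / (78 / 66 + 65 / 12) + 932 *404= 327992320/871 = 376569.83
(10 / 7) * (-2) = -20/7 = -2.86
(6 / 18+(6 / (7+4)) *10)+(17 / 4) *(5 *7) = 20399/132 = 154.54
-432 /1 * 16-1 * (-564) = -6348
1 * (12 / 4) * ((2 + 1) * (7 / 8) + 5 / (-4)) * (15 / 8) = 495/64 = 7.73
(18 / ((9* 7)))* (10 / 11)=20/77 = 0.26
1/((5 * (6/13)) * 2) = 0.22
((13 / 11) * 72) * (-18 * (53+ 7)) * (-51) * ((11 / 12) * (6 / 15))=1718496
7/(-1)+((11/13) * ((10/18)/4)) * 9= -309/52 = -5.94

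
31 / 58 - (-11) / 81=3149/4698 = 0.67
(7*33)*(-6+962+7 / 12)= 883883/4 = 220970.75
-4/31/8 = -1/62 = -0.02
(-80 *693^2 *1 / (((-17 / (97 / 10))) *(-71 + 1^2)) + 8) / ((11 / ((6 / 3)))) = -53237672/935 = -56938.69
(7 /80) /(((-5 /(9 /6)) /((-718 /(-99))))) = -2513/13200 = -0.19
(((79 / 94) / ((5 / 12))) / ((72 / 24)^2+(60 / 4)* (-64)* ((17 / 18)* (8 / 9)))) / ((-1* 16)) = 6399/40451960 = 0.00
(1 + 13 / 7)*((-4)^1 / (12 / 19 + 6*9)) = -760/3633 = -0.21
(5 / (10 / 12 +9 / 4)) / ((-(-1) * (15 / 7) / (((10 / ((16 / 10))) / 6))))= 175/222 = 0.79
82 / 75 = 1.09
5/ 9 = 0.56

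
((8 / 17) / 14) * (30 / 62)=60/3689 = 0.02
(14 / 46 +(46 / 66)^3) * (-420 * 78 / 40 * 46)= -96714800/3993 = -24221.09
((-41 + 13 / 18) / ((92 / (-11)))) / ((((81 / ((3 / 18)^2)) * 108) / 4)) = 7975/130380192 = 0.00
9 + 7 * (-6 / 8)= 15/4 = 3.75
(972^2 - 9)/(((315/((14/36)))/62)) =650845/9 = 72316.11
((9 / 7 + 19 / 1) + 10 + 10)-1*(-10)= 50.29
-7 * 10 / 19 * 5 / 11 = -350/209 = -1.67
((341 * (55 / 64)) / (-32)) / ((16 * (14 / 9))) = -168795/458752 = -0.37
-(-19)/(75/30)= 38/5 = 7.60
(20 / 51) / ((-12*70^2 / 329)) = -47/21420 = 0.00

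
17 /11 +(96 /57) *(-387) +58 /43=-5831621/8987 = -648.90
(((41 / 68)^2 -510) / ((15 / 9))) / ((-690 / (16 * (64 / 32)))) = 2356559/166175 = 14.18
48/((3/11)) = 176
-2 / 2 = -1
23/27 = 0.85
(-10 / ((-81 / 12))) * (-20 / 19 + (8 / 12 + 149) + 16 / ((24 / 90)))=475640/1539 = 309.06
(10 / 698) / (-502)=-5/175198 = 0.00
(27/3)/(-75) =-3/25 = -0.12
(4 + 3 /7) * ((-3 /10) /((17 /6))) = -279/595 = -0.47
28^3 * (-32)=-702464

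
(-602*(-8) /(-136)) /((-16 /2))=301/68 = 4.43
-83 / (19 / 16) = -1328/19 = -69.89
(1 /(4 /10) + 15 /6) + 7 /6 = 37/6 = 6.17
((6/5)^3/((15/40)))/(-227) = -576/28375 = -0.02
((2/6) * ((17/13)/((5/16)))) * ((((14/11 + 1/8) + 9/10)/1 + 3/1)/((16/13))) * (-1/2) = -13209/4400 = -3.00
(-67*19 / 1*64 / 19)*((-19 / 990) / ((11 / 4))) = 162944/5445 = 29.93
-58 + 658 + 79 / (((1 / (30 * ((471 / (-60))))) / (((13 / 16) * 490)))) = -118501065/16 = -7406316.56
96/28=3.43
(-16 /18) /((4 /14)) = -28/9 = -3.11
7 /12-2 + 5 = 43/12 = 3.58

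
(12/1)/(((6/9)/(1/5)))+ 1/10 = 37/10 = 3.70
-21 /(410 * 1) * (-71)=1491/410 = 3.64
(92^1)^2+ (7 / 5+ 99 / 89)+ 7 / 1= 3770713/445 = 8473.51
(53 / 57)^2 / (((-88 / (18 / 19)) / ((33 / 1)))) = -0.31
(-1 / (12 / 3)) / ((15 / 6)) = -1/10 = -0.10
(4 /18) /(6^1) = 0.04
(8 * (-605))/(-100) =242/5 = 48.40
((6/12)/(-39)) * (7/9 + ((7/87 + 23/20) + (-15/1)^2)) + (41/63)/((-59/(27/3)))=-506091539/168157080 = -3.01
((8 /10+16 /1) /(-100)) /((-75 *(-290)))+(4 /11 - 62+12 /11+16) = -444062577/9968750 = -44.55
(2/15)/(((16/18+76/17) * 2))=51/4100 = 0.01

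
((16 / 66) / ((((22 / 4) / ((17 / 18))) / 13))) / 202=884/329967 = 0.00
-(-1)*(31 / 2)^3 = 29791/8 = 3723.88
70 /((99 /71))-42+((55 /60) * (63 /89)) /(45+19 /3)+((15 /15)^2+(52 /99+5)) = 115443/7832 = 14.74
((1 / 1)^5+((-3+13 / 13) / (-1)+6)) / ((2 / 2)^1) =9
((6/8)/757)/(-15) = -1/15140 = 0.00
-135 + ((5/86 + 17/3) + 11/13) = -430751/3354 = -128.43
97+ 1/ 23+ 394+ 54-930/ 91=1119386/2093 = 534.82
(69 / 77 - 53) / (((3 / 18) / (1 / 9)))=-8024/231 = -34.74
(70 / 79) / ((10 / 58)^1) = 406/79 = 5.14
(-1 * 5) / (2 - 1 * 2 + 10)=-1/2 = -0.50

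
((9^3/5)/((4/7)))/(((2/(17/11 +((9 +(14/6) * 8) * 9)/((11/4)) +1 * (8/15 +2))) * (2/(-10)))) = -26557713/440 = -60358.44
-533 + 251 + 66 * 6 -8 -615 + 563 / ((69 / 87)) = 200.87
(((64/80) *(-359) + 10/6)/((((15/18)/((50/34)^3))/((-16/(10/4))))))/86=17132000/211259 = 81.09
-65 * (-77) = 5005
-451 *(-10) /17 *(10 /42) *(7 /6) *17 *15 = 18791.67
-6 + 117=111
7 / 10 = 0.70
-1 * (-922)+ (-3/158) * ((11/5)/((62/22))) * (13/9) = 67737767/73470 = 921.98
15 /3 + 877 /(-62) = -567/62 = -9.15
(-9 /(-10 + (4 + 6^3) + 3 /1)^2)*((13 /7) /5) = -13/176435 = 0.00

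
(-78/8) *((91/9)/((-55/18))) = 3549/110 = 32.26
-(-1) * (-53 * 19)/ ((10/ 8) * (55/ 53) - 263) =213484/55481 = 3.85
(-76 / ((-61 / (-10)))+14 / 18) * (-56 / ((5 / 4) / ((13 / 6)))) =9337328/8235 = 1133.86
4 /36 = 1/9 = 0.11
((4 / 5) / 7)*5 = 4/7 = 0.57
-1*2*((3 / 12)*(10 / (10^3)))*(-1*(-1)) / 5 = -1/1000 = 0.00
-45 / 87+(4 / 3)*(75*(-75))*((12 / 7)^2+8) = -116580735/1421 = -82041.33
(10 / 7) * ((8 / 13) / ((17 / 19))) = 1520/1547 = 0.98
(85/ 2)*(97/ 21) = 8245/42 = 196.31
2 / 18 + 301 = 2710/9 = 301.11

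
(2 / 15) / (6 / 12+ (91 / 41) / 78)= 82/325 = 0.25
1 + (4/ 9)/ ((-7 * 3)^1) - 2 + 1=-0.02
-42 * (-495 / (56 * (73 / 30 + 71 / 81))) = 601425/5362 = 112.16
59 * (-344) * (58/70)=-588584/35 = -16816.69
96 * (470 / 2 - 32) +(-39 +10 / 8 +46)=77985/4 = 19496.25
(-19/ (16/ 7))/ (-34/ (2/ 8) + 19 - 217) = 133/5344 = 0.02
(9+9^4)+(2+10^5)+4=106576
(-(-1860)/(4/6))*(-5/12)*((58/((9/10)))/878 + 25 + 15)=-61352875/1317 = -46585.33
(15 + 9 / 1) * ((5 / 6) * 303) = 6060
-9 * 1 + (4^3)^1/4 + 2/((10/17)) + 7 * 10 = 402/5 = 80.40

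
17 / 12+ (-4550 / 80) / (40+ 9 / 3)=97/1032 = 0.09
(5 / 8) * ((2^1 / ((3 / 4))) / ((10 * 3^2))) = 1/54 = 0.02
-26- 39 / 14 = -403/14 = -28.79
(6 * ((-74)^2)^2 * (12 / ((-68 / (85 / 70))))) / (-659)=269879184/4613 = 58504.05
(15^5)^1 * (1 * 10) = 7593750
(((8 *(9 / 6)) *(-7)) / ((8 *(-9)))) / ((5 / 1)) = 7/30 = 0.23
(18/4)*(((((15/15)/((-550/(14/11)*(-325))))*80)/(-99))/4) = -14/2162875 = 0.00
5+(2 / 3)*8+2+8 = 61/3 = 20.33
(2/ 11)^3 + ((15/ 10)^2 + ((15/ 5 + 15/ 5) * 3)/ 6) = 5.26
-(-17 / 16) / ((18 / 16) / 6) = 17/3 = 5.67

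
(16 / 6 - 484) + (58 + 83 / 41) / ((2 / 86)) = 258265/123 = 2099.72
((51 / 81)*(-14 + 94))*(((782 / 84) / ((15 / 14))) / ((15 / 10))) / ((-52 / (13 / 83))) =-0.88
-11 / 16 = -0.69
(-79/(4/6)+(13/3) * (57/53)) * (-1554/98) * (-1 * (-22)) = 14733807/371 = 39713.77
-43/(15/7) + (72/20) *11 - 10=143/15 = 9.53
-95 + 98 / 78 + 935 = 32809/39 = 841.26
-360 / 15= -24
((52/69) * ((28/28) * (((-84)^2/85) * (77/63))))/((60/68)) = 448448/5175 = 86.66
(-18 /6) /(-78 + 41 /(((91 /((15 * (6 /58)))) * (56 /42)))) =10556/272611 = 0.04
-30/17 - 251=-4297/17 = -252.76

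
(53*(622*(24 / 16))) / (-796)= -49449/796 = -62.12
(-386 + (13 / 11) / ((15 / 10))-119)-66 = -18817/33 = -570.21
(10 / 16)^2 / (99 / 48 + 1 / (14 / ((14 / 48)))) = 3/16 = 0.19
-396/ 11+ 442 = 406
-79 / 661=-0.12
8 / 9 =0.89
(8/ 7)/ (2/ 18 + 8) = 72/511 = 0.14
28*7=196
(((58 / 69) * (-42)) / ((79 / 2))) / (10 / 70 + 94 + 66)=-11368/2036857 = -0.01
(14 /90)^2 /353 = 49/714825 = 0.00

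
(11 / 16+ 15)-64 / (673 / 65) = 102363/10768 = 9.51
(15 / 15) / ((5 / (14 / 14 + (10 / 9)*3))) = 13/15 = 0.87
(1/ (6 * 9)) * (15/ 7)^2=0.09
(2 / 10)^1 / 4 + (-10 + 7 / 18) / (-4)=883/360 = 2.45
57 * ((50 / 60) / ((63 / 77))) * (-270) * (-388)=6081900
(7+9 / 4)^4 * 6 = 43925.65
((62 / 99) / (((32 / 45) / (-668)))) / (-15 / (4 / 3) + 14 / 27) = 698895/12749 = 54.82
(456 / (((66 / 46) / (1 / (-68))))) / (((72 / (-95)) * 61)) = 41515/410652 = 0.10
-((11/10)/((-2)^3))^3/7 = 1331/3584000 = 0.00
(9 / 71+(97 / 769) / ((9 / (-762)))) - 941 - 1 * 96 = -171586024/163797 = -1047.55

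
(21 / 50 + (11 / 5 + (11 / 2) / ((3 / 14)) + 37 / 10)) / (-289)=-2399/21675 = -0.11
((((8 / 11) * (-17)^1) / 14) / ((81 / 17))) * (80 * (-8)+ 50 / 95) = 118.52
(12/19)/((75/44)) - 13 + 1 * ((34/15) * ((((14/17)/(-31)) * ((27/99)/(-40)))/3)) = -12273821/971850 = -12.63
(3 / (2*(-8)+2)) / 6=-1/28 = -0.04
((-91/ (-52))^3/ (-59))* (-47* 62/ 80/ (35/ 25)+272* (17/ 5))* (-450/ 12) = 184969365/60416 = 3061.60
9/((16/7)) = 63/16 = 3.94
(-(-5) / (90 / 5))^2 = 25/324 = 0.08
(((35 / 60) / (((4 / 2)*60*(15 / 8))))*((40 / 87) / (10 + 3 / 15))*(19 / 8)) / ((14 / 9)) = 19/106488 = 0.00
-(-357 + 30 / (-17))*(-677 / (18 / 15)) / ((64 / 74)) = -254623085/1088 = -234028.57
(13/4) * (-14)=-91/2 = -45.50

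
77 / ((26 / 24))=924/13 = 71.08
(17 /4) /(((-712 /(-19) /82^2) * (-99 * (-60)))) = 542963/4229280 = 0.13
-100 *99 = -9900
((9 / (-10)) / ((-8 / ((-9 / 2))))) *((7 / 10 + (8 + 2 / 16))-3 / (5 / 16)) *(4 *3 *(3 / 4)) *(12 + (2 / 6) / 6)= 544887/12800 = 42.57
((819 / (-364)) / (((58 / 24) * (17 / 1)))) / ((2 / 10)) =-0.27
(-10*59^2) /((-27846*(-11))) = -0.11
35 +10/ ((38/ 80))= 1065/19 = 56.05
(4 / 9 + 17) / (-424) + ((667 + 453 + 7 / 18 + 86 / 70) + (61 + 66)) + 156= 187595213/133560 = 1404.58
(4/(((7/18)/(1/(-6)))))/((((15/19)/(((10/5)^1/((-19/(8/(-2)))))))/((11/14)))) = -176/245 = -0.72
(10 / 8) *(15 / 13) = 75/52 = 1.44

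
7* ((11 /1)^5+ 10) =1127427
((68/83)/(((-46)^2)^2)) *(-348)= -1479/23226803 = 0.00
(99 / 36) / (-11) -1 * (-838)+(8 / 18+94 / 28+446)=324463/252 = 1287.55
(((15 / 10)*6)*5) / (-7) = -45/7 = -6.43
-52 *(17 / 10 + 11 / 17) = -122.05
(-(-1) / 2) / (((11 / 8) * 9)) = 4/99 = 0.04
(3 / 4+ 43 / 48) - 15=-641/48 = -13.35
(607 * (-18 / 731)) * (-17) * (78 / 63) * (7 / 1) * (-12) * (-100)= 113630400/43 = 2642567.44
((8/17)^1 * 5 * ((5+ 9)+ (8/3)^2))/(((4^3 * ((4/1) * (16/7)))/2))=3325/19584 = 0.17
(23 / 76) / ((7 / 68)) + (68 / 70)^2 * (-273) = -846821/3325 = -254.68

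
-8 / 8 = -1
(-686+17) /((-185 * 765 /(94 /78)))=10481/1839825 = 0.01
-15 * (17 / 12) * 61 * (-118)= 305915/2 = 152957.50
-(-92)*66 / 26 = 3036/13 = 233.54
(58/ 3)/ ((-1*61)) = -58/183 = -0.32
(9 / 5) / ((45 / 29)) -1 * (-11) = 304/25 = 12.16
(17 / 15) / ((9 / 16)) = 272/135 = 2.01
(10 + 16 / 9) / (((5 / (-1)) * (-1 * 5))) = 106/225 = 0.47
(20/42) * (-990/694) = -1650/2429 = -0.68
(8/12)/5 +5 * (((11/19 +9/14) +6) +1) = 164557/3990 = 41.24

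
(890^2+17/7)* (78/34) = 216243963/119 = 1817176.16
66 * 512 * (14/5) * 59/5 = 27912192/25 = 1116487.68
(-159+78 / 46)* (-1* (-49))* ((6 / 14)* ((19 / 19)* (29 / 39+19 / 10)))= -13055553/1495 = -8732.81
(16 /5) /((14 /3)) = 24/35 = 0.69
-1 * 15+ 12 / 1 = -3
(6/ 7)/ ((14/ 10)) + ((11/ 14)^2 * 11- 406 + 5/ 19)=-1483395/3724 = -398.33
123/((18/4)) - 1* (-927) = 2863/3 = 954.33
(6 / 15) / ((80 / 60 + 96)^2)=9/213160 = 0.00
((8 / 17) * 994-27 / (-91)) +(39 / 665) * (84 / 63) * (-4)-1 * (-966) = 1433.75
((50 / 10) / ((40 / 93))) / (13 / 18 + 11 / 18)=279/32 = 8.72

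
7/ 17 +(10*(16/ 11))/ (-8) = -263/187 = -1.41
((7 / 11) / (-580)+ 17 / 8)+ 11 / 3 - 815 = -30976537/38280 = -809.21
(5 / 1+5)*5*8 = 400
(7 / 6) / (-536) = -7/3216 = 0.00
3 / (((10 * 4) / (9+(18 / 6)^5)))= 189/10 = 18.90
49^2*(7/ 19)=16807/19 = 884.58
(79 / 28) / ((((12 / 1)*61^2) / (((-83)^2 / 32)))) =544231/40008192 = 0.01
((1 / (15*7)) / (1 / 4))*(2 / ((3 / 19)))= 152/315 = 0.48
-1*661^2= -436921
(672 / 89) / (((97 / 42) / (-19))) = -536256/8633 = -62.12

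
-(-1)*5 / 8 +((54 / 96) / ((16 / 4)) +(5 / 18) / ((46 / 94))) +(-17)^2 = 3846335/13248 = 290.33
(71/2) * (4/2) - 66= 5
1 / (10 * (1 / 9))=9/10 = 0.90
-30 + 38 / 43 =-1252/43 = -29.12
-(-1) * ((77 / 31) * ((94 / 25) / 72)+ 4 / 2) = 59419/27900 = 2.13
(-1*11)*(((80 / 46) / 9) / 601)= -440/124407 = 0.00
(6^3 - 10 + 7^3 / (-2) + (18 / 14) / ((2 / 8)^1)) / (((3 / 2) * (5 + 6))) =185/77 = 2.40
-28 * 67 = -1876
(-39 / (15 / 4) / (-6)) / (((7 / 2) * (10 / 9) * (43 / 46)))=3588/7525 = 0.48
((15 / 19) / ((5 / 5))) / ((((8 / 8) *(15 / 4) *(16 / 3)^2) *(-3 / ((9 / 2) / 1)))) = -27/2432 = -0.01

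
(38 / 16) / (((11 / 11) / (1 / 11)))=19/88 = 0.22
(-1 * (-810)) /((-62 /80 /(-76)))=79432.26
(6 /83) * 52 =3.76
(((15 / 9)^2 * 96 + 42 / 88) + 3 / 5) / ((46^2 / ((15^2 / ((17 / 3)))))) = 7951995/1582768 = 5.02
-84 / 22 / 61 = -42/671 = -0.06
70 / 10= 7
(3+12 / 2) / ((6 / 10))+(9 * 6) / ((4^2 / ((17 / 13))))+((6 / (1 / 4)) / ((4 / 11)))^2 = 455043/104 = 4375.41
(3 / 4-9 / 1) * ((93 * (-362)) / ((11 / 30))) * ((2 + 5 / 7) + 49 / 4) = 11335221.96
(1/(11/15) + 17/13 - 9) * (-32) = 202.52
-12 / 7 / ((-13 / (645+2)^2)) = 5023308/91 = 55201.19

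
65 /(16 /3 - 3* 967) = -195/8687 = -0.02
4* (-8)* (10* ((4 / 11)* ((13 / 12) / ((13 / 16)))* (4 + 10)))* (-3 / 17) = 71680/187 = 383.32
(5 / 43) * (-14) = -70/43 = -1.63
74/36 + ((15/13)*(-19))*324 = -1661639/234 = -7101.02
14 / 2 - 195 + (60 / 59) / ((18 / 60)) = -184.61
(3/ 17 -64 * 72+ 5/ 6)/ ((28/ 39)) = -6108869/952 = -6416.88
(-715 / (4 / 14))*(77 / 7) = -55055/2 = -27527.50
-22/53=-0.42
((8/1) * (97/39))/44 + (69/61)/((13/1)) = 14111/26169 = 0.54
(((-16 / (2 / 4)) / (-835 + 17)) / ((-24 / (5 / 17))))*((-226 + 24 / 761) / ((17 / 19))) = 32672780/269852883 = 0.12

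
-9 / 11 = -0.82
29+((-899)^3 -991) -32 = -726573693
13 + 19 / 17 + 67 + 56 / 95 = 131957/1615 = 81.71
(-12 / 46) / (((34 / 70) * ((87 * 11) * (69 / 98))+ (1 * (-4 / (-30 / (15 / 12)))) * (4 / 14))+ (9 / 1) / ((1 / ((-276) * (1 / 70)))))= -12348/13813915 = 0.00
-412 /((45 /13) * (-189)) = 0.63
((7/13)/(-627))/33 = -7/268983 = 0.00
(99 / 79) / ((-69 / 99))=-3267/1817 = -1.80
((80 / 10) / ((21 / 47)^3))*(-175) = -20764600/1323 = -15695.09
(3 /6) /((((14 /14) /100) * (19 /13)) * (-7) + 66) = 0.01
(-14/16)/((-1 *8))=7/64 = 0.11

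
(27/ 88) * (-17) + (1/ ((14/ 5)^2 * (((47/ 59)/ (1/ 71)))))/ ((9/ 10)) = -675147703/129502296 = -5.21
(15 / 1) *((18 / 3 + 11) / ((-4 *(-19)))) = 255/76 = 3.36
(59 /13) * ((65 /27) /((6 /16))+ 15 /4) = 194405/4212 = 46.16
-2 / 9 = -0.22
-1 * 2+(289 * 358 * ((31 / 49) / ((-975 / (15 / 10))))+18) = -1348861/15925 = -84.70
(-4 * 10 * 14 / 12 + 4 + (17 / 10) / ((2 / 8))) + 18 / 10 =-511/15 = -34.07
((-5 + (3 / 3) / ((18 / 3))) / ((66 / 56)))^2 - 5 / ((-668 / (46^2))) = 53451257/1636767 = 32.66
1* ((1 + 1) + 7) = 9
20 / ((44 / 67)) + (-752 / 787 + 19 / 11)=270326/8657 = 31.23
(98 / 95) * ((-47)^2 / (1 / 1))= 216482/95 = 2278.76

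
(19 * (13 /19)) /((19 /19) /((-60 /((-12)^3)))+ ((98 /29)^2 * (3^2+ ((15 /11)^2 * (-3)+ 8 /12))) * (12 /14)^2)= 508805/2469648 = 0.21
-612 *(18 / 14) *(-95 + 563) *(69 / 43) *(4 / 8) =-88932168/301 = -295455.71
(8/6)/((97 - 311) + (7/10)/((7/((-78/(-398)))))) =-7960/1277463 = -0.01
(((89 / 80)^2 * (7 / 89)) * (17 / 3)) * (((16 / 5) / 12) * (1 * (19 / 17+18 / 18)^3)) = 50463/36125 = 1.40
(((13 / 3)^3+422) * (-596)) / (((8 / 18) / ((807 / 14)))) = -544740871/14 = -38910062.21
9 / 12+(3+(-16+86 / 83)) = -11.21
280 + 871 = 1151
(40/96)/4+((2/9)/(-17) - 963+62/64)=-4709659/4896 = -961.94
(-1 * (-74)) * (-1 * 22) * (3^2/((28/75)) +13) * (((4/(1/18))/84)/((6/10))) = -4228730/49 = -86300.61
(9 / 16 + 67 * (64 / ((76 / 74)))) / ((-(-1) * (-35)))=-119.31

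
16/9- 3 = -11/9 = -1.22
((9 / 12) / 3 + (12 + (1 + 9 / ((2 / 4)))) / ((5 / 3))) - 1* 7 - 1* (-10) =437/20 = 21.85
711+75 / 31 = 22116/31 = 713.42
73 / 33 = 2.21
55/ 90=11/18 = 0.61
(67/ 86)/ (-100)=-67/8600 = -0.01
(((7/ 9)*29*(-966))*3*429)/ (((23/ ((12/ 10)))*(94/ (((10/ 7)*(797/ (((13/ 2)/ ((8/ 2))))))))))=-512553888/47 = -10905401.87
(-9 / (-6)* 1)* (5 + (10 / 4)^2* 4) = 45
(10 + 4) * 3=42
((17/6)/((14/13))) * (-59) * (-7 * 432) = 469404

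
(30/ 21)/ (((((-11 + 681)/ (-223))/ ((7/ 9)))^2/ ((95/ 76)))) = 348103/2908872 = 0.12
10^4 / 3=10000/3 = 3333.33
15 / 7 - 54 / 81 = 31/21 = 1.48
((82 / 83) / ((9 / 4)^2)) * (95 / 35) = 24928/47061 = 0.53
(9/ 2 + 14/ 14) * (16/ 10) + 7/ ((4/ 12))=149/5 = 29.80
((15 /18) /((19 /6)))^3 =0.02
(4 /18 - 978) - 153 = -10177/9 = -1130.78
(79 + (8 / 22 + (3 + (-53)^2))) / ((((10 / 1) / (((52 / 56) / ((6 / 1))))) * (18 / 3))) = 82693/11088 = 7.46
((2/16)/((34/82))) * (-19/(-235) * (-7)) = -5453/31960 = -0.17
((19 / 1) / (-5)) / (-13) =19/65 = 0.29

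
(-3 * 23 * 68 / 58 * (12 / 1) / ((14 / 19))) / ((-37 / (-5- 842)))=-32360724/1073 = -30159.11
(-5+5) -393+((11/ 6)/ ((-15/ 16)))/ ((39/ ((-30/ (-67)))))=-3080903/7839 = -393.02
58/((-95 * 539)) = -58/51205 = 0.00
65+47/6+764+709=9275/6 = 1545.83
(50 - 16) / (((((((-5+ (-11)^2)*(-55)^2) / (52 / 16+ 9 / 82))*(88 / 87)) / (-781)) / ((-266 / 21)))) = 12636083/3968800 = 3.18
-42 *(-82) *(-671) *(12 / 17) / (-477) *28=86274496/901 = 95754.16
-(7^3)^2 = -117649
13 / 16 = 0.81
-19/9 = -2.11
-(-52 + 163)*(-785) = 87135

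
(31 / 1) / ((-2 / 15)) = -465/2 = -232.50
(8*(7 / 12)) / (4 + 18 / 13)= 13/15 = 0.87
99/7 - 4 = 71/7 = 10.14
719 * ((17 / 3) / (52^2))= 12223/8112 = 1.51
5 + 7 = 12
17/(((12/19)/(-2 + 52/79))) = -36.12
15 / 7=2.14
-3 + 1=-2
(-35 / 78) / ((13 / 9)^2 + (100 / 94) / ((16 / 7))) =-177660/1010347 = -0.18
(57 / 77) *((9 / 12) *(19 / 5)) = 3249/1540 = 2.11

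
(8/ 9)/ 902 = 4/4059 = 0.00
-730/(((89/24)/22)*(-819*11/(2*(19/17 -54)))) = -21000640/413049 = -50.84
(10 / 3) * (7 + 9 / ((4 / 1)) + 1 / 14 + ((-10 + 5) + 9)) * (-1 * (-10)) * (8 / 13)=74600/273 = 273.26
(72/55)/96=3/220 = 0.01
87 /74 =1.18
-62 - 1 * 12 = -74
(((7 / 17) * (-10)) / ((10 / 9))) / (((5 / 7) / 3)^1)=-1323/85 = -15.56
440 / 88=5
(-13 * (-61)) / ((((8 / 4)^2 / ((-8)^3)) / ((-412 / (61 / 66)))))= 45247488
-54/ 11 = -4.91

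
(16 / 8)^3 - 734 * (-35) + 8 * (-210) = 24018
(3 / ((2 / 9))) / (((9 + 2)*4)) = 27/88 = 0.31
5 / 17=0.29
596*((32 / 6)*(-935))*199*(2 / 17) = -208743040/3 = -69581013.33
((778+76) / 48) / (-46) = -427/1104 = -0.39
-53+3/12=-211/4 = -52.75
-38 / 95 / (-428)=1/1070 = 0.00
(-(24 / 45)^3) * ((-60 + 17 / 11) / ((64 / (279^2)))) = 14830152/1375 = 10785.57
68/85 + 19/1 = 99/5 = 19.80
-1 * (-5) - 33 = -28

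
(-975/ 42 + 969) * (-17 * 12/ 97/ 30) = -225097/3395 = -66.30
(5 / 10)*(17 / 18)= 0.47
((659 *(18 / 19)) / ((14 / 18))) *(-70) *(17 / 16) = -4537215/76 = -59700.20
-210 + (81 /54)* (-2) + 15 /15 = -212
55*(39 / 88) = 195/8 = 24.38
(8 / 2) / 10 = 2/5 = 0.40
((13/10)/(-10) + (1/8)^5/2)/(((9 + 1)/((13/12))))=-922857/65536000 = -0.01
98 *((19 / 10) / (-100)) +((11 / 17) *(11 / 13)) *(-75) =-4743251/110500 = -42.93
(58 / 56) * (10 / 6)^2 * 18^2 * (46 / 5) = 60030/7 = 8575.71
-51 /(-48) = 17/16 = 1.06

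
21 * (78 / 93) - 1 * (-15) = 1011/31 = 32.61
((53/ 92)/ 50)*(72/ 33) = 159/6325 = 0.03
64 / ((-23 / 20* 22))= -640/253 = -2.53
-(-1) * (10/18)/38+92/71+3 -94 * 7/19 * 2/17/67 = 6185873/1455642 = 4.25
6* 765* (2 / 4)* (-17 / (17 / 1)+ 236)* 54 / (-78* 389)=-4853925/5057 = -959.84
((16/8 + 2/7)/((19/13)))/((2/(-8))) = -6.26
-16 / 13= -1.23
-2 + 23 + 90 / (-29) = 519/29 = 17.90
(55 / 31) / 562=55/17422 = 0.00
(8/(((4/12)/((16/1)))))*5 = 1920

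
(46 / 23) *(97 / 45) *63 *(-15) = -4074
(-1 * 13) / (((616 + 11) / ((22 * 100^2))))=-260000/57 = -4561.40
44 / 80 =11/20 = 0.55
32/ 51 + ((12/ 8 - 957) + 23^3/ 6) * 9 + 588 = 522221/51 = 10239.63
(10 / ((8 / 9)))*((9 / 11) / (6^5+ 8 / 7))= 567/479072 = 0.00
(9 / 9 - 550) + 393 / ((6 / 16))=499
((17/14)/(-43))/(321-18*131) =17/1226274 = 0.00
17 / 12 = 1.42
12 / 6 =2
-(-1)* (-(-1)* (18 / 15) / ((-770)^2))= 3/1482250 = 0.00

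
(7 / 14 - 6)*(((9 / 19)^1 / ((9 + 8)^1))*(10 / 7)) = -495/2261 = -0.22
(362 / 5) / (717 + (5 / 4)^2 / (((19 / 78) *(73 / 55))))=4016752/40047285 = 0.10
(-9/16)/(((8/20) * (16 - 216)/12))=27/320 = 0.08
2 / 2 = 1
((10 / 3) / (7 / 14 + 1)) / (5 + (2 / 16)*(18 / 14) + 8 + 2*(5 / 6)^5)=60480/380057 = 0.16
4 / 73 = 0.05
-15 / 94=-0.16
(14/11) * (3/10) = 21/55 = 0.38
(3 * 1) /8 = 3/8 = 0.38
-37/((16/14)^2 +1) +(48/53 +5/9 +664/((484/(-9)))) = -175638934/6522021 = -26.93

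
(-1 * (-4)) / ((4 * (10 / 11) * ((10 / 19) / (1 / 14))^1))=209/1400 = 0.15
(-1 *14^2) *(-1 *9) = 1764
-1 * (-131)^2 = -17161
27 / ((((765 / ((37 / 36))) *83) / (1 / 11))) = 37/931260 = 0.00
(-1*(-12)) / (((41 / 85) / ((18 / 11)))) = 18360/451 = 40.71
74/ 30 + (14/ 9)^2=1979/405 = 4.89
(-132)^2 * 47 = 818928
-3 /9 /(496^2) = -1/738048 = 0.00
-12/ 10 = -6/5 = -1.20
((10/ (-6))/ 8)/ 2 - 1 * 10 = -485/48 = -10.10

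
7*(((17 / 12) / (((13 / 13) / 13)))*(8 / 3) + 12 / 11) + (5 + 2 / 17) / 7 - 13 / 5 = 20589962/58905 = 349.55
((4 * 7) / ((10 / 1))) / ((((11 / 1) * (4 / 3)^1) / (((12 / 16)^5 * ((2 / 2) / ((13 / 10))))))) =5103/146432 = 0.03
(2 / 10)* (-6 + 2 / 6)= -17/15 = -1.13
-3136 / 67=-46.81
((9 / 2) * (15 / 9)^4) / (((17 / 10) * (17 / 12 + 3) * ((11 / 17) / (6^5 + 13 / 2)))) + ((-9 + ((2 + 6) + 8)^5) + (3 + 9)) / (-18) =-2512187/954 = -2633.32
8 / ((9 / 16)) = 128/9 = 14.22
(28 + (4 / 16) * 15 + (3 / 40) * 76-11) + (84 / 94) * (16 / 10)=26207/940 = 27.88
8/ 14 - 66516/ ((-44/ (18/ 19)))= 2096090/1463 = 1432.73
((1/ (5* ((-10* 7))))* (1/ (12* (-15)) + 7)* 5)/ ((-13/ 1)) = 0.01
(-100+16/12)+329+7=712/3 = 237.33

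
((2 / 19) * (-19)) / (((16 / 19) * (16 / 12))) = -57/32 = -1.78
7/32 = 0.22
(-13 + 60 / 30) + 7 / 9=-10.22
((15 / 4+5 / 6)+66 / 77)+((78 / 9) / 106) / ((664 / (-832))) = 1972487/369516 = 5.34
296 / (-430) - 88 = -19068/215 = -88.69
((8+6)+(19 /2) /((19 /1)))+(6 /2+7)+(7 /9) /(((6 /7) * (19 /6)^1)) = 8477/342 = 24.79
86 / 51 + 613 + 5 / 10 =615.19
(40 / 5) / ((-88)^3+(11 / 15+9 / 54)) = -80/6814711 = 0.00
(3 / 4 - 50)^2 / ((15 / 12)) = 38809/20 = 1940.45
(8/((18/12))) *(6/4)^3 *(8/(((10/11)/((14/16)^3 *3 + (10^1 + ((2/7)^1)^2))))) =30031551/15680 = 1915.28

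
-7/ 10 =-0.70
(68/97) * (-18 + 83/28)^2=3013097/19012 = 158.48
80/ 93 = 0.86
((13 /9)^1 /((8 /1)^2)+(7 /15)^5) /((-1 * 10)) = -2172523/486000000 = 0.00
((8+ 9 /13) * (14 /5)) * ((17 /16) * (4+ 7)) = 147917/520 = 284.46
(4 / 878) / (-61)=-2/26779 = 0.00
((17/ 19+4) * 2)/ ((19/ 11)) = 2046/361 = 5.67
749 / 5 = 149.80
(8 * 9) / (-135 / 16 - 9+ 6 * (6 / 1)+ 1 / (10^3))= 144000/37127 = 3.88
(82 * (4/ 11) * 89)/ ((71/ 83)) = 2422936/781 = 3102.35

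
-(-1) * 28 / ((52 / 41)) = 287/13 = 22.08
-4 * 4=-16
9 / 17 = 0.53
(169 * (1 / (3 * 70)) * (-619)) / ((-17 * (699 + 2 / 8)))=209222/4992645 = 0.04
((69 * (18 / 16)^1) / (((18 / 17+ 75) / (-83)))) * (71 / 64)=-20737467/220672 = -93.97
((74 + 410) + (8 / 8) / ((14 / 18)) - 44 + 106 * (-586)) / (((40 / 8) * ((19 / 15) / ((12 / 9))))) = -1726892/133 = -12984.15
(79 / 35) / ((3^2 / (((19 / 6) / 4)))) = 1501/7560 = 0.20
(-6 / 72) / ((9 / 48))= -4/9 = -0.44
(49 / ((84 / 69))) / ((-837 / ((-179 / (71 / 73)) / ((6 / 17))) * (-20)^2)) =35764379/570499200 = 0.06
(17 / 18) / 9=17/162 = 0.10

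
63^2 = 3969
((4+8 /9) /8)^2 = 121/324 = 0.37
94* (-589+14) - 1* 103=-54153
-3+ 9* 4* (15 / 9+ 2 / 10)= 321/5 = 64.20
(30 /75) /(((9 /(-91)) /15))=-182/3 = -60.67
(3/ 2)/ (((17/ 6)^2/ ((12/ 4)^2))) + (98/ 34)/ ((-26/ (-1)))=1.79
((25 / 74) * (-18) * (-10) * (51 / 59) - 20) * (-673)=-47843570/2183 = -21916.43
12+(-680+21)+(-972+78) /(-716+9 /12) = -645.75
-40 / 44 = -10/11 = -0.91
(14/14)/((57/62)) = 62/57 = 1.09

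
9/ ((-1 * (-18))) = 1/2 = 0.50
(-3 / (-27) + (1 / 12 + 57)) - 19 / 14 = 55.84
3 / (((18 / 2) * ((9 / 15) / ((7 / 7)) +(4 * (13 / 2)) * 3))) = 5/1179 = 0.00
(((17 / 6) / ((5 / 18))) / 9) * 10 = 34/3 = 11.33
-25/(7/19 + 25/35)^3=-58815925/2985984 = -19.70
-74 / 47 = -1.57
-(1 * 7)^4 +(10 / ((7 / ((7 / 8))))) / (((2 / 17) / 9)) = -2305.38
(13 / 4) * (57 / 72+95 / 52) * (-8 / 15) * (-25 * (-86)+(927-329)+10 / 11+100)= -12930.88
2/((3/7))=14/3 = 4.67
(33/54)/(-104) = -11/1872 = -0.01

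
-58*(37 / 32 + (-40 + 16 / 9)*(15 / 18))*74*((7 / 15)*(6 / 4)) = 199199231/2160 = 92221.87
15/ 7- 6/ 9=31/21 = 1.48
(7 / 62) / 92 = 7/5704 = 0.00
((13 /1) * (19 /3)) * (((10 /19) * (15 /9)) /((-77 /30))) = -6500/231 = -28.14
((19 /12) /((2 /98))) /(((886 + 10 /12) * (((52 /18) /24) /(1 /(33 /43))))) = 720594/760903 = 0.95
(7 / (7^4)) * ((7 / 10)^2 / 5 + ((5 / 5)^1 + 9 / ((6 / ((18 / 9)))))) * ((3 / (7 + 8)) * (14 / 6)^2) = 683/52500 = 0.01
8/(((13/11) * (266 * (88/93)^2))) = 8649/304304 = 0.03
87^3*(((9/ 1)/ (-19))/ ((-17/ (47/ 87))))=3201687/323 = 9912.34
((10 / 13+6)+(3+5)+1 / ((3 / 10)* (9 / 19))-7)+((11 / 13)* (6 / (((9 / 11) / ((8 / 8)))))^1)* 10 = 26977/351 = 76.86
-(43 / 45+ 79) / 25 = -3598/1125 = -3.20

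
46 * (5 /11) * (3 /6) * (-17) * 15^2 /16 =-439875/176 = -2499.29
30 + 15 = 45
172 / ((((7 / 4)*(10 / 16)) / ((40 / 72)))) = 5504/63 = 87.37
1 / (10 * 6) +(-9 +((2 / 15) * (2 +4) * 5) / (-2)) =-659/60 = -10.98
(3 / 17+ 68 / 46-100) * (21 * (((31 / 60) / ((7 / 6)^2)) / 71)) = -10728387/971635 = -11.04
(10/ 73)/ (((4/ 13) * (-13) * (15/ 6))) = -1/73 = -0.01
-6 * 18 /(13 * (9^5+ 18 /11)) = -132/938249 = 0.00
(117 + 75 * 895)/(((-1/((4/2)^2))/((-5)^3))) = 33621000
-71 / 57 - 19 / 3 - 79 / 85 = -13741/1615 = -8.51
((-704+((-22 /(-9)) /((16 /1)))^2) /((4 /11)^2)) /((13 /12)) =-4914.30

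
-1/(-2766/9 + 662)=-3/1064 = 0.00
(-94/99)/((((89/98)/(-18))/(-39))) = -733.95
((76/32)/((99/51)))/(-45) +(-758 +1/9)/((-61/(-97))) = -873380543/724680 = -1205.19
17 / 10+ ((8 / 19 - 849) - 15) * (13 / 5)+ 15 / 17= -1448799/646 = -2242.72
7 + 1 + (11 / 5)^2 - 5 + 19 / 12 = 2827/300 = 9.42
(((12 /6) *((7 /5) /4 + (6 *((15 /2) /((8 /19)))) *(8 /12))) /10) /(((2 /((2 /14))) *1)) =1.02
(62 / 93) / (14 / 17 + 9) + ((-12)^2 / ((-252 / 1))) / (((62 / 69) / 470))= -32487482/108717 = -298.83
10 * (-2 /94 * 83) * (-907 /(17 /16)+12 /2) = 11960300/799 = 14969.09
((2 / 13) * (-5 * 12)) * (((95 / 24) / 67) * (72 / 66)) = -5700/9581 = -0.59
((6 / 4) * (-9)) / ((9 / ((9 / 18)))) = -3/4 = -0.75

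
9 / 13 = 0.69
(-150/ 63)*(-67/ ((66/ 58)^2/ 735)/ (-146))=-49303625/79497 = -620.19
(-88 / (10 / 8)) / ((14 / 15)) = -528/7 = -75.43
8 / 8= 1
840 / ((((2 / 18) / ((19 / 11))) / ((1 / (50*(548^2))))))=3591/4129180 = 0.00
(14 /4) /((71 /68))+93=6841/71 = 96.35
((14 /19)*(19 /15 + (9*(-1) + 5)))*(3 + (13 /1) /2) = -287/15 = -19.13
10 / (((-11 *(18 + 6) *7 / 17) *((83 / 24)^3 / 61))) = -5973120/44027599 = -0.14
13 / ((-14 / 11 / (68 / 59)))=-4862/413 = -11.77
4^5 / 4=256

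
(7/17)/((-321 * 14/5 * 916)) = -5/9997224 = 0.00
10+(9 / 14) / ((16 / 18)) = 1201/112 = 10.72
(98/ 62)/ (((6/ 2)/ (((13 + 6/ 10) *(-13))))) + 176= 38524/465 = 82.85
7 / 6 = 1.17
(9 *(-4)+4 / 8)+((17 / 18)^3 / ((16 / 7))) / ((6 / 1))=-19841065/559872 = -35.44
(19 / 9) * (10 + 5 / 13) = 285/13 = 21.92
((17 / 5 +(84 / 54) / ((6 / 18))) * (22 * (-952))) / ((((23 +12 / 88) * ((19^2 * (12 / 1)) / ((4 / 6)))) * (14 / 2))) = -3982352/24806115 = -0.16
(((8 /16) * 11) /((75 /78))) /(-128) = -143/3200 = -0.04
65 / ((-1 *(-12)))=65/12 = 5.42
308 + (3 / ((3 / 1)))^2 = 309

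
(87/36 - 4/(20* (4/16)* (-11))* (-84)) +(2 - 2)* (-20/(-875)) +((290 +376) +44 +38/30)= 466999/660 = 707.57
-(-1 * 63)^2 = -3969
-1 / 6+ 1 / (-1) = -7/6 = -1.17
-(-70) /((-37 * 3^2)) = -70/333 = -0.21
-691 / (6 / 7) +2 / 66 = -17735/22 = -806.14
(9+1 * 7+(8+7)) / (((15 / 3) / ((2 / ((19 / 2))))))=124/95 = 1.31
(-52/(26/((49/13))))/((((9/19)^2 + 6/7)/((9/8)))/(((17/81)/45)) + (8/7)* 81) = -2104991/83406024 = -0.03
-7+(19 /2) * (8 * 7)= 525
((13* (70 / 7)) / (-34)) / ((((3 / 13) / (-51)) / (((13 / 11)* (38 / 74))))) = 208715/407 = 512.81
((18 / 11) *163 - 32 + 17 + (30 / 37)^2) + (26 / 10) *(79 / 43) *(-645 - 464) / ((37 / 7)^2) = 62.78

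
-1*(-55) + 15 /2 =125/2 = 62.50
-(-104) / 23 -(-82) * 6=496.52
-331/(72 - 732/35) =-11585/1788 = -6.48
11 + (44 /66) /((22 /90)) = 151/11 = 13.73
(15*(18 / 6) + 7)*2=104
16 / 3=5.33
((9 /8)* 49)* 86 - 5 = 18943/4 = 4735.75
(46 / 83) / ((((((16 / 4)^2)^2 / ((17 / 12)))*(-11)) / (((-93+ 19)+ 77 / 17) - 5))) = 4853/233728 = 0.02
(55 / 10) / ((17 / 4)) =22/17 = 1.29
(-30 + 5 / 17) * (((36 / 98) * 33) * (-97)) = 29097090/833 = 34930.48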